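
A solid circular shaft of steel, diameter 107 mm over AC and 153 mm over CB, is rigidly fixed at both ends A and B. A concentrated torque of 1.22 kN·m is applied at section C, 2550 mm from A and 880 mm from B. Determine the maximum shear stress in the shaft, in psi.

232 psi

Compatibility: T_A·a/J_AC = T_B·b/J_CB with T_A + T_B = T₀.
J_AC = 1.29×10^-5 m⁴, J_CB = 5.38×10^-5 m⁴, so T_A = T₀·(J_AC/a)/((J_AC/a)+(J_CB/b)) = 93.03 N·m, T_B = 1127 N·m.
τ in each portion: τ_AC = 3.87×10^5 Pa, τ_CB = 1.60×10^6 Pa; maximum is in CB.
τ_max = T_CB·r/J = 1127·0.0765/5.38×10^-5 = 1.603×10^6 Pa.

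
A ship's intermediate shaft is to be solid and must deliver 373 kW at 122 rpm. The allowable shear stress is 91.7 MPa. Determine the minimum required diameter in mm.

ω = 2π·122/60 = 12.78 rad/s, so T = P/ω = 373×10³ / 12.78 = 29200 N·m.
For a solid shaft τ_max = 16T/(πd³), so d = (16T/(π τ_allow))^(1/3) = (16·29200/(π·9.17×10^7))^(1/3) = 0.1175 m.

117 mm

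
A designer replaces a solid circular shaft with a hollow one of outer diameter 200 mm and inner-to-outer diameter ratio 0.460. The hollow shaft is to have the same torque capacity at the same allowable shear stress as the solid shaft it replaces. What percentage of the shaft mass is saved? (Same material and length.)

18.7 %

Equal τ_max and T ⇒ the solid shaft needs d_s³ = d_o³(1−k⁴), so d_s = 200·(1−0.460⁴)^(1/3) = 197.0 mm.
Area ratio A_h/A_s = d_o²(1−k²)/d_s² = (1−k²)/(1−k⁴)^(2/3) = 0.8128.
Mass saving = 1 − 0.8128 = 18.7 %.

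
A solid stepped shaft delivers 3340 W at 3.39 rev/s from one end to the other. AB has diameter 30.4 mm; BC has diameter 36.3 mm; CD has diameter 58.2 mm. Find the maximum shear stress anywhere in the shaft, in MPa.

ω = 2π·3.39 = 21.30 rad/s, so T = P/ω = 3340 / 21.30 = 156.8 N·m.
Under the same torque, τ_max = 16T/(πd³) is largest where d is smallest — segment AB (d = 30.4 mm).
τ_max = 16·156.8/(π·(0.0304)³) = 2.843×10^7 Pa.

28.4 MPa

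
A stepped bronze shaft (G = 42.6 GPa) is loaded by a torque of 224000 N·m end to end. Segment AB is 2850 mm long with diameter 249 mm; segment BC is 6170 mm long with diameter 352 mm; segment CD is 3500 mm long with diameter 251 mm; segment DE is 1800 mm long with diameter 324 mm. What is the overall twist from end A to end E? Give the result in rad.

J_AB = π(0.249)⁴/32 = 3.77×10^-4 m⁴; J_BC = π(0.352)⁴/32 = 1.51×10^-3 m⁴; J_CD = π(0.251)⁴/32 = 3.90×10^-4 m⁴; J_DE = π(0.324)⁴/32 = 1.08×10^-3 m⁴.
θ = (T/G)·Σ L_i/J_i = (224000/42.6×10⁹)·(2.85/3.77×10^-4 + 6.17/1.51×10^-3 + 3.50/3.90×10^-4 + 1.80/1.08×10^-3) = 0.1172 rad.

0.117 rad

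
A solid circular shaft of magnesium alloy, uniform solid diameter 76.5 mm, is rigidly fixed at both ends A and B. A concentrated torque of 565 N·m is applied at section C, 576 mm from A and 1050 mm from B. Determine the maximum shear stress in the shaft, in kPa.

4150 kPa

With uniform GJ and both ends fixed, compatibility θ_AC = θ_CB gives T_A·a = T_B·b, together with T_A + T_B = T₀.
T_A = T₀·b/(a+b) = 565.0·1050/1626 = 364.9 N·m; T_B = 200.1 N·m.
τ in each portion: τ_AC = 4.15×10^6 Pa, τ_CB = 2.28×10^6 Pa; maximum is in AC.
τ_max = T_AC·r/J = 364.9·0.0382/3.36×10^-6 = 4.151×10^6 Pa.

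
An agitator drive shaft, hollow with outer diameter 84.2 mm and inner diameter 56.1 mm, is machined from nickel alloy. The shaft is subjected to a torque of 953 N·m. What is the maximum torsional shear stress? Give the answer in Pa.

J = π(d_o⁴ − d_i⁴)/32 = π(0.0842⁴ − 0.0561⁴)/32 = 3.962×10^-6 m⁴.
τ_max = T·r/J = 953.0 × 0.0421 / 3.962×10^-6 = 1.013×10^7 Pa.

1.01e7 Pa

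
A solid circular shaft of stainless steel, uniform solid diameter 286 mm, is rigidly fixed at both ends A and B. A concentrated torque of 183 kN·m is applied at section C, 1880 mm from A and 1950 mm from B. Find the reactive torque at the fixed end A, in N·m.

93200 N·m

With uniform GJ and both ends fixed, compatibility θ_AC = θ_CB gives T_A·a = T_B·b, together with T_A + T_B = T₀.
T_A = T₀·b/(a+b) = 183000·1950/3830 = 93170 N·m; T_B = 89830 N·m.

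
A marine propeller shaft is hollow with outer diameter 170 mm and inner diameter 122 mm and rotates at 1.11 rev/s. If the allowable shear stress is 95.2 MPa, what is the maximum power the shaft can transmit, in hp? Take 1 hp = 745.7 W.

J = π(d_o⁴ − d_i⁴)/32 = π(0.170⁴ − 0.122⁴)/32 = 6.025×10^-5 m⁴.
T_max = τ_allow·J/r = 9.52×10^7 × 6.025×10^-5 / 0.0850 = 67480 N·m.
ω = 2π·1.11 = 6.974 rad/s, so P_max = T_max·ω = 4.706×10^5 W.

631 hp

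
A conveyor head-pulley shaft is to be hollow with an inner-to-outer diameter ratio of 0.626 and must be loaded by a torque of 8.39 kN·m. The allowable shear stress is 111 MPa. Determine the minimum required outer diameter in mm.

76.9 mm

For a hollow shaft with d_i/d_o = 0.626: τ_max = 16T/(π d_o³ (1−k⁴)), so d_o = [16T/(π τ_allow (1−k⁴))]^(1/3) = [16·8390/(π·1.11×10^8·0.8464)]^(1/3) = 0.07690 m.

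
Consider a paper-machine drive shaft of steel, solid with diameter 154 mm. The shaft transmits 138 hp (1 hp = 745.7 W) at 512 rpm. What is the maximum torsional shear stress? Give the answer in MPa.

2.68 MPa

ω = 2π·512/60 = 53.62 rad/s, so T = P/ω = 138×745.7 / 53.62 = 1919 N·m.
J = πd⁴/32 = π(0.154)⁴/32 = 5.522×10^-5 m⁴.
τ_max = T·r/J = 1919 × 0.0770 / 5.522×10^-5 = 2.676×10^6 Pa.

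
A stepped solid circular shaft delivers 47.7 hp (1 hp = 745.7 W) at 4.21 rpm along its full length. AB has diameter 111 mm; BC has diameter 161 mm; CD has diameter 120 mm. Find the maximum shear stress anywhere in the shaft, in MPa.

300 MPa

ω = 2π·4.21/60 = 0.4409 rad/s, so T = P/ω = 47.7×745.7 / 0.4409 = 80680 N·m.
Under the same torque, τ_max = 16T/(πd³) is largest where d is smallest — segment AB (d = 111 mm).
τ_max = 16·80680/(π·(0.111)³) = 3.005×10^8 Pa.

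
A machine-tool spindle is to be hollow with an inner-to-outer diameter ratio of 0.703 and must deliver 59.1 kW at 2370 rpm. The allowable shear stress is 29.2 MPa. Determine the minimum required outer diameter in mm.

38.0 mm

ω = 2π·2370/60 = 248.2 rad/s, so T = P/ω = 59.1×10³ / 248.2 = 238.1 N·m.
For a hollow shaft with d_i/d_o = 0.703: τ_max = 16T/(π d_o³ (1−k⁴)), so d_o = [16T/(π τ_allow (1−k⁴))]^(1/3) = [16·238.1/(π·2.92×10^7·0.7558)]^(1/3) = 0.03802 m.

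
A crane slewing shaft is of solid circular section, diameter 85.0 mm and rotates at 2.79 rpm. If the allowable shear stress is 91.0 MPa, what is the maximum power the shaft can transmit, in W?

3210 W

J = πd⁴/32 = π(0.0850)⁴/32 = 5.125×10^-6 m⁴.
T_max = τ_allow·J/r = 9.10×10^7 × 5.125×10^-6 / 0.0425 = 10970 N·m.
ω = 2π·2.79/60 = 0.2922 rad/s, so P_max = T_max·ω = 3206 W.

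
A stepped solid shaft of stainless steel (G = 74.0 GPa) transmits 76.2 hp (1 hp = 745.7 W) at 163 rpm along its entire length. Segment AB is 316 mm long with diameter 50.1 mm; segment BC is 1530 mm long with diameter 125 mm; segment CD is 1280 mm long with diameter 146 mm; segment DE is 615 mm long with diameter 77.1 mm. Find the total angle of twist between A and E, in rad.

0.0351 rad

ω = 2π·163/60 = 17.07 rad/s, so T = P/ω = 76.2×745.7 / 17.07 = 3329 N·m.
J_AB = π(0.0501)⁴/32 = 6.19×10^-7 m⁴; J_BC = π(0.125)⁴/32 = 2.40×10^-5 m⁴; J_CD = π(0.146)⁴/32 = 4.46×10^-5 m⁴; J_DE = π(0.0771)⁴/32 = 3.47×10^-6 m⁴.
θ = (T/G)·Σ L_i/J_i = (3329/74.0×10⁹)·(0.316/6.19×10^-7 + 1.53/2.40×10^-5 + 1.28/4.46×10^-5 + 0.615/3.47×10^-6) = 0.03512 rad.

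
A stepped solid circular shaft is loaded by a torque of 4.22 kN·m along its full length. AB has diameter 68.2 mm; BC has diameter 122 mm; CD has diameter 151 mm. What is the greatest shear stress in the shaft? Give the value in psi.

Under the same torque, τ_max = 16T/(πd³) is largest where d is smallest — segment AB (d = 68.2 mm).
τ_max = 16·4220/(π·(0.0682)³) = 6.775×10^7 Pa.

9830 psi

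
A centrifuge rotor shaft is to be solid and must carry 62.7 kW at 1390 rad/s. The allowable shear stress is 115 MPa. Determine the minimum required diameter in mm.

ω = 1390 rad/s, so T = P/ω = 62.7×10³ / 1390 = 45.11 N·m.
For a solid shaft τ_max = 16T/(πd³), so d = (16T/(π τ_allow))^(1/3) = (16·45.11/(π·1.15×10^8))^(1/3) = 0.01259 m.

12.6 mm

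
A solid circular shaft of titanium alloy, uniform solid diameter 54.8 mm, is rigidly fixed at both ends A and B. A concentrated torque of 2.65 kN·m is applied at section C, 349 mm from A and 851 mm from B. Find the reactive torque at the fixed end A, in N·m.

With uniform GJ and both ends fixed, compatibility θ_AC = θ_CB gives T_A·a = T_B·b, together with T_A + T_B = T₀.
T_A = T₀·b/(a+b) = 2650·851/1200 = 1879 N·m; T_B = 770.7 N·m.

1880 N·m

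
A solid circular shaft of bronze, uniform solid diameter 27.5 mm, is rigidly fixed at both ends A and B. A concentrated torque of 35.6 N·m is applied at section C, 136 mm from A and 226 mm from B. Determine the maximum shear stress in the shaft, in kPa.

5440 kPa

With uniform GJ and both ends fixed, compatibility θ_AC = θ_CB gives T_A·a = T_B·b, together with T_A + T_B = T₀.
T_A = T₀·b/(a+b) = 35.60·226/362.0 = 22.23 N·m; T_B = 13.37 N·m.
τ in each portion: τ_AC = 5.44×10^6 Pa, τ_CB = 3.28×10^6 Pa; maximum is in AC.
τ_max = T_AC·r/J = 22.23·0.0138/5.61×10^-8 = 5.443×10^6 Pa.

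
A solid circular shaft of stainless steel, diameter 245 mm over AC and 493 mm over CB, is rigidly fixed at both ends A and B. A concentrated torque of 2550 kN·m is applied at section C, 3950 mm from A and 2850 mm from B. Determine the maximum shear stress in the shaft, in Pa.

Compatibility: T_A·a/J_AC = T_B·b/J_CB with T_A + T_B = T₀.
J_AC = 3.54×10^-4 m⁴, J_CB = 5.80×10^-3 m⁴, so T_A = T₀·(J_AC/a)/((J_AC/a)+(J_CB/b)) = 107500 N·m, T_B = 2.443e6 N·m.
τ in each portion: τ_AC = 3.72×10^7 Pa, τ_CB = 1.04×10^8 Pa; maximum is in CB.
τ_max = T_CB·r/J = 2.443e6·0.246/5.80×10^-3 = 1.038×10^8 Pa.

1.04e8 Pa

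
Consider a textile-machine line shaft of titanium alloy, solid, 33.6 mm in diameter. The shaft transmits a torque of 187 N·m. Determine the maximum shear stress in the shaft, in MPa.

J = πd⁴/32 = π(0.0336)⁴/32 = 1.251×10^-7 m⁴.
τ_max = T·r/J = 187.0 × 0.0168 / 1.251×10^-7 = 2.511×10^7 Pa.

25.1 MPa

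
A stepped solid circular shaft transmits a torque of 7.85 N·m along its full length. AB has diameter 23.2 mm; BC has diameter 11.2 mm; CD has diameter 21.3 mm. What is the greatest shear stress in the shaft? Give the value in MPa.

Under the same torque, τ_max = 16T/(πd³) is largest where d is smallest — segment BC (d = 11.2 mm).
τ_max = 16·7.850/(π·(0.0112)³) = 2.846×10^7 Pa.

28.5 MPa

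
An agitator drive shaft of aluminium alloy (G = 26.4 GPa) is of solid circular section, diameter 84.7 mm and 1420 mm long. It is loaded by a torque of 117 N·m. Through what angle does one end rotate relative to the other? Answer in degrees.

J = πd⁴/32 = π(0.0847)⁴/32 = 5.053×10^-6 m⁴.
θ = T·L/(G·J) = 117.0 × 1.42 / (26.4×10⁹ × 5.053×10^-6) = 1.245×10^-3 rad.

0.0714°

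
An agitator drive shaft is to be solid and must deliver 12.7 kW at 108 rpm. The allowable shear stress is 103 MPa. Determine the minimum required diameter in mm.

38.2 mm

ω = 2π·108/60 = 11.31 rad/s, so T = P/ω = 12.7×10³ / 11.31 = 1123 N·m.
For a solid shaft τ_max = 16T/(πd³), so d = (16T/(π τ_allow))^(1/3) = (16·1123/(π·1.03×10^8))^(1/3) = 0.03815 m.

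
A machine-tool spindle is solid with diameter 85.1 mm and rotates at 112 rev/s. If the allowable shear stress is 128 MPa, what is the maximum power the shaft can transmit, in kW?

J = πd⁴/32 = π(0.0851)⁴/32 = 5.149×10^-6 m⁴.
T_max = τ_allow·J/r = 1.28×10^8 × 5.149×10^-6 / 0.0425 = 15490 N·m.
ω = 2π·112 = 703.7 rad/s, so P_max = T_max·ω = 1.090×10^7 W.

10900 kW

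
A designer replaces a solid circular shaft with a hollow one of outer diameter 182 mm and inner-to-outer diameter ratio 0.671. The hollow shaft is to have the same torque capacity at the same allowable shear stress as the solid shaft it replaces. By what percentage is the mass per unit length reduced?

Equal τ_max and T ⇒ the solid shaft needs d_s³ = d_o³(1−k⁴), so d_s = 182·(1−0.671⁴)^(1/3) = 168.8 mm.
Area ratio A_h/A_s = d_o²(1−k²)/d_s² = (1−k²)/(1−k⁴)^(2/3) = 0.6394.
Mass saving = 1 − 0.6394 = 36.1 %.

36.1 %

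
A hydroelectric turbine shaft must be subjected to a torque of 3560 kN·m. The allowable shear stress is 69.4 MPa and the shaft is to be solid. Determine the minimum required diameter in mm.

For a solid shaft τ_max = 16T/(πd³), so d = (16T/(π τ_allow))^(1/3) = (16·3.560e6/(π·6.94×10^7))^(1/3) = 0.6393 m.

639 mm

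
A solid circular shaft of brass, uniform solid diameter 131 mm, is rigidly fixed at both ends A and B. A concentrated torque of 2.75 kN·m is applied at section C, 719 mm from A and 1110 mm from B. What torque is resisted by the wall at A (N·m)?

1670 N·m

With uniform GJ and both ends fixed, compatibility θ_AC = θ_CB gives T_A·a = T_B·b, together with T_A + T_B = T₀.
T_A = T₀·b/(a+b) = 2750·1110/1829 = 1669 N·m; T_B = 1081 N·m.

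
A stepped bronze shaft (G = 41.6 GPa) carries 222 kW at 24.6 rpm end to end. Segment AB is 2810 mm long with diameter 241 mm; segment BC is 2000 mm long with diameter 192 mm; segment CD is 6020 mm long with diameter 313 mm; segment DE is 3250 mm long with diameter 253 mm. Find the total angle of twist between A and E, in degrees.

4.50°

ω = 2π·24.6/60 = 2.576 rad/s, so T = P/ω = 222×10³ / 2.576 = 86180 N·m.
J_AB = π(0.241)⁴/32 = 3.31×10^-4 m⁴; J_BC = π(0.192)⁴/32 = 1.33×10^-4 m⁴; J_CD = π(0.313)⁴/32 = 9.42×10^-4 m⁴; J_DE = π(0.253)⁴/32 = 4.02×10^-4 m⁴.
θ = (T/G)·Σ L_i/J_i = (86180/41.6×10⁹)·(2.81/3.31×10^-4 + 2.00/1.33×10^-4 + 6.02/9.42×10^-4 + 3.25/4.02×10^-4) = 0.07860 rad.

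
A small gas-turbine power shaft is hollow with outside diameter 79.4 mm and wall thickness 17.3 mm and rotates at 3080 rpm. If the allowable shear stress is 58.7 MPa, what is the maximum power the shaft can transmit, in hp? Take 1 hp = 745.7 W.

J = π(d_o⁴ − d_i⁴)/32 = π(0.0794⁴ − 0.0448⁴)/32 = 3.506×10^-6 m⁴.
T_max = τ_allow·J/r = 5.87×10^7 × 3.506×10^-6 / 0.0397 = 5185 N·m.
ω = 2π·3080/60 = 322.5 rad/s, so P_max = T_max·ω = 1.672×10^6 W.

2240 hp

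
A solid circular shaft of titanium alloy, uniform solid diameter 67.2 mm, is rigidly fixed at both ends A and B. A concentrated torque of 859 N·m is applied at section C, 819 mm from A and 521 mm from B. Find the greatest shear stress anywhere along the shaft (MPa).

8.81 MPa

With uniform GJ and both ends fixed, compatibility θ_AC = θ_CB gives T_A·a = T_B·b, together with T_A + T_B = T₀.
T_A = T₀·b/(a+b) = 859.0·521/1340 = 334.0 N·m; T_B = 525.0 N·m.
τ in each portion: τ_AC = 5.61×10^6 Pa, τ_CB = 8.81×10^6 Pa; maximum is in CB.
τ_max = T_CB·r/J = 525.0·0.0336/2.00×10^-6 = 8.811×10^6 Pa.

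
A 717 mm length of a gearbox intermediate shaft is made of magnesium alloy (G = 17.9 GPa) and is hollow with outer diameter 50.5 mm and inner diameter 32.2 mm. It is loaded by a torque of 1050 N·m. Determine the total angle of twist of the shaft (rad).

0.0789 rad

J = π(d_o⁴ − d_i⁴)/32 = π(0.0505⁴ − 0.0322⁴)/32 = 5.330×10^-7 m⁴.
θ = T·L/(G·J) = 1050 × 0.717 / (17.9×10⁹ × 5.330×10^-7) = 0.07891 rad.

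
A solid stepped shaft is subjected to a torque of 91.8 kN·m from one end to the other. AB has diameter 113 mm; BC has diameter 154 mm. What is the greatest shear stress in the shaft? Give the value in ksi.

47.0 ksi

Under the same torque, τ_max = 16T/(πd³) is largest where d is smallest — segment AB (d = 113 mm).
τ_max = 16·91800/(π·(0.113)³) = 3.240×10^8 Pa.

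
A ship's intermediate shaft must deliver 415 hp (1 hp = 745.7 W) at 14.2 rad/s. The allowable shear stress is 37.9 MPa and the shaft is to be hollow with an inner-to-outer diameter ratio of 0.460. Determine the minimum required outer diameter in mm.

ω = 14.2 rad/s, so T = P/ω = 415×745.7 / 14.20 = 21790 N·m.
For a hollow shaft with d_i/d_o = 0.460: τ_max = 16T/(π d_o³ (1−k⁴)), so d_o = [16T/(π τ_allow (1−k⁴))]^(1/3) = [16·21790/(π·3.79×10^7·0.9552)]^(1/3) = 0.1453 m.

145 mm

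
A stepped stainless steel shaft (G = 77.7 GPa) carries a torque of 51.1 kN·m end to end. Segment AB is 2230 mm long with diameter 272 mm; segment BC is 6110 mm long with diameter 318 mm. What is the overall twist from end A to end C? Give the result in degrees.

0.386°

J_AB = π(0.272)⁴/32 = 5.37×10^-4 m⁴; J_BC = π(0.318)⁴/32 = 1.00×10^-3 m⁴.
θ = (T/G)·Σ L_i/J_i = (51100/77.7×10⁹)·(2.23/5.37×10^-4 + 6.11/1.00×10^-3) = 6.732×10^-3 rad.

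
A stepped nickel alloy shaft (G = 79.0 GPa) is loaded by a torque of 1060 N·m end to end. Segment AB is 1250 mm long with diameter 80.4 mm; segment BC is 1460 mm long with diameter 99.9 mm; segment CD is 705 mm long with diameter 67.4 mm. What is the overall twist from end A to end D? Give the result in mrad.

J_AB = π(0.0804)⁴/32 = 4.10×10^-6 m⁴; J_BC = π(0.0999)⁴/32 = 9.78×10^-6 m⁴; J_CD = π(0.0674)⁴/32 = 2.03×10^-6 m⁴.
θ = (T/G)·Σ L_i/J_i = (1060/79.0×10⁹)·(1.25/4.10×10^-6 + 1.46/9.78×10^-6 + 0.705/2.03×10^-6) = 0.01076 rad.

10.8 mrad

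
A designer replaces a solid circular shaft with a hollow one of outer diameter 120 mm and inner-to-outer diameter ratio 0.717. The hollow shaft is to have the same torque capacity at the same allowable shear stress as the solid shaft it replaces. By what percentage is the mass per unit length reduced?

Equal τ_max and T ⇒ the solid shaft needs d_s³ = d_o³(1−k⁴), so d_s = 120·(1−0.717⁴)^(1/3) = 108.3 mm.
Area ratio A_h/A_s = d_o²(1−k²)/d_s² = (1−k²)/(1−k⁴)^(2/3) = 0.5962.
Mass saving = 1 − 0.5962 = 40.4 %.

40.4 %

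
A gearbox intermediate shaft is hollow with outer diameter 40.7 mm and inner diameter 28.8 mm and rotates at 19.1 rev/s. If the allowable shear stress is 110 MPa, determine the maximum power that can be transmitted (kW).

131 kW

J = π(d_o⁴ − d_i⁴)/32 = π(0.0407⁴ − 0.0288⁴)/32 = 2.018×10^-7 m⁴.
T_max = τ_allow·J/r = 1.10×10^8 × 2.018×10^-7 / 0.0204 = 1091 N·m.
ω = 2π·19.1 = 120.0 rad/s, so P_max = T_max·ω = 1.309×10^5 W.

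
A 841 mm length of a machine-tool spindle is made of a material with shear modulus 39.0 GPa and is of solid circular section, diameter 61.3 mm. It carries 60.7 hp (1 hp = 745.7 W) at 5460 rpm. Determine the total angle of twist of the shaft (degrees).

ω = 2π·5460/60 = 571.8 rad/s, so T = P/ω = 60.7×745.7 / 571.8 = 79.16 N·m.
J = πd⁴/32 = π(0.0613)⁴/32 = 1.386×10^-6 m⁴.
θ = T·L/(G·J) = 79.16 × 0.841 / (39.0×10⁹ × 1.386×10^-6) = 1.231×10^-3 rad.

0.0706°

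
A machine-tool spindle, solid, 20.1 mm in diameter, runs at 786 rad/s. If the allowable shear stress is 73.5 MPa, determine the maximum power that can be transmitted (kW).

92.1 kW

J = πd⁴/32 = π(0.0201)⁴/32 = 1.602×10^-8 m⁴.
T_max = τ_allow·J/r = 7.35×10^7 × 1.602×10^-8 / 0.0100 = 117.2 N·m.
ω = 786 rad/s, so P_max = T_max·ω = 9.211×10^4 W.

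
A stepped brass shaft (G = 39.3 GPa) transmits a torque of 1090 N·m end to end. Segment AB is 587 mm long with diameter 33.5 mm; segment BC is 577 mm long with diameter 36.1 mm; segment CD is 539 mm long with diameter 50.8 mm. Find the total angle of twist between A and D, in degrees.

14.4°

J_AB = π(0.0335)⁴/32 = 1.24×10^-7 m⁴; J_BC = π(0.0361)⁴/32 = 1.67×10^-7 m⁴; J_CD = π(0.0508)⁴/32 = 6.54×10^-7 m⁴.
θ = (T/G)·Σ L_i/J_i = (1090/39.3×10⁹)·(0.587/1.24×10^-7 + 0.577/1.67×10^-7 + 0.539/6.54×10^-7) = 0.2505 rad.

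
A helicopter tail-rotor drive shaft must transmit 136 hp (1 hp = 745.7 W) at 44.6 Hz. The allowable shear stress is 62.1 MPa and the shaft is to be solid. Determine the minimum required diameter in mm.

ω = 2π·44.6 = 280.2 rad/s, so T = P/ω = 136×745.7 / 280.2 = 361.9 N·m.
For a solid shaft τ_max = 16T/(πd³), so d = (16T/(π τ_allow))^(1/3) = (16·361.9/(π·6.21×10^7))^(1/3) = 0.03096 m.

31.0 mm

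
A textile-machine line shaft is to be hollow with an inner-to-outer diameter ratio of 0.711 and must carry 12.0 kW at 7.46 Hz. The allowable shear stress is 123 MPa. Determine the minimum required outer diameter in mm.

ω = 2π·7.46 = 46.87 rad/s, so T = P/ω = 12.0×10³ / 46.87 = 256.0 N·m.
For a hollow shaft with d_i/d_o = 0.711: τ_max = 16T/(π d_o³ (1−k⁴)), so d_o = [16T/(π τ_allow (1−k⁴))]^(1/3) = [16·256.0/(π·1.23×10^8·0.7444)]^(1/3) = 0.02424 m.

24.2 mm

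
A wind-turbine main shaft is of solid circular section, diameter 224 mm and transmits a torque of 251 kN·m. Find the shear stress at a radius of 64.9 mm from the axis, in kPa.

J = πd⁴/32 = π(0.224)⁴/32 = 2.472×10^-4 m⁴.
Shear stress varies linearly with radius: τ = T·r/J = 251000 × 0.0649 / 2.472×10^-4 = 6.591×10^7 Pa.

65900 kPa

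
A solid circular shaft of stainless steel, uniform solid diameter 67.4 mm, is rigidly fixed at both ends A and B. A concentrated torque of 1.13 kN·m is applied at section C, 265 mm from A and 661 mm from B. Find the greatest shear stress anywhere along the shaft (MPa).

13.4 MPa

With uniform GJ and both ends fixed, compatibility θ_AC = θ_CB gives T_A·a = T_B·b, together with T_A + T_B = T₀.
T_A = T₀·b/(a+b) = 1130·661/926.0 = 806.6 N·m; T_B = 323.4 N·m.
τ in each portion: τ_AC = 1.34×10^7 Pa, τ_CB = 5.38×10^6 Pa; maximum is in AC.
τ_max = T_AC·r/J = 806.6·0.0337/2.03×10^-6 = 1.342×10^7 Pa.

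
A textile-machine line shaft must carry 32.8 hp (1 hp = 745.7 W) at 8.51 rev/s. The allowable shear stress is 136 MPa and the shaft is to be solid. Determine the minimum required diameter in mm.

25.8 mm

ω = 2π·8.51 = 53.47 rad/s, so T = P/ω = 32.8×745.7 / 53.47 = 457.4 N·m.
For a solid shaft τ_max = 16T/(πd³), so d = (16T/(π τ_allow))^(1/3) = (16·457.4/(π·1.36×10^8))^(1/3) = 0.02578 m.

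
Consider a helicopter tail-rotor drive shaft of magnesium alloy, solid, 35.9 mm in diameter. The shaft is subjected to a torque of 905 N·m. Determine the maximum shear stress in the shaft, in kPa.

J = πd⁴/32 = π(0.0359)⁴/32 = 1.631×10^-7 m⁴.
τ_max = T·r/J = 905.0 × 0.0180 / 1.631×10^-7 = 9.962×10^7 Pa.

99600 kPa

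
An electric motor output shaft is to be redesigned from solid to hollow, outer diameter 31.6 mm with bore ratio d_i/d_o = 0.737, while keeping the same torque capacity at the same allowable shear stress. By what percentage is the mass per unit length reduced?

Equal τ_max and T ⇒ the solid shaft needs d_s³ = d_o³(1−k⁴), so d_s = 31.6·(1−0.737⁴)^(1/3) = 28.12 mm.
Area ratio A_h/A_s = d_o²(1−k²)/d_s² = (1−k²)/(1−k⁴)^(2/3) = 0.5767.
Mass saving = 1 − 0.5767 = 42.3 %.

42.3 %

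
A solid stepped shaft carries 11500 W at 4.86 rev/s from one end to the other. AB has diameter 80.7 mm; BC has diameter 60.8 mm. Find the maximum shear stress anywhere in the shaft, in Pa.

ω = 2π·4.86 = 30.54 rad/s, so T = P/ω = 11500 / 30.54 = 376.6 N·m.
Under the same torque, τ_max = 16T/(πd³) is largest where d is smallest — segment BC (d = 60.8 mm).
τ_max = 16·376.6/(π·(0.0608)³) = 8.534×10^6 Pa.

8.53e6 Pa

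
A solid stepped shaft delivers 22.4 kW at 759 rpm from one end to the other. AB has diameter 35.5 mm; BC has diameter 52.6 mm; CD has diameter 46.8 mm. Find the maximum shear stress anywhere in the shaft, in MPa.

32.1 MPa

ω = 2π·759/60 = 79.48 rad/s, so T = P/ω = 22.4×10³ / 79.48 = 281.8 N·m.
Under the same torque, τ_max = 16T/(πd³) is largest where d is smallest — segment AB (d = 35.5 mm).
τ_max = 16·281.8/(π·(0.0355)³) = 3.208×10^7 Pa.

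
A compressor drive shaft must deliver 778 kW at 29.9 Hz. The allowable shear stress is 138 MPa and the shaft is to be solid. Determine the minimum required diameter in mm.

ω = 2π·29.9 = 187.9 rad/s, so T = P/ω = 778×10³ / 187.9 = 4141 N·m.
For a solid shaft τ_max = 16T/(πd³), so d = (16T/(π τ_allow))^(1/3) = (16·4141/(π·1.38×10^8))^(1/3) = 0.05347 m.

53.5 mm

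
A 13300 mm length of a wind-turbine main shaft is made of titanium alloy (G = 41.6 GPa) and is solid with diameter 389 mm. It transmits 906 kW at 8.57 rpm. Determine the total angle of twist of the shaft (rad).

ω = 2π·8.57/60 = 0.8974 rad/s, so T = P/ω = 906×10³ / 0.8974 = 1.010e6 N·m.
J = πd⁴/32 = π(0.389)⁴/32 = 2.248×10^-3 m⁴.
θ = T·L/(G·J) = 1.010e6 × 13.3 / (41.6×10⁹ × 2.248×10^-3) = 0.1436 rad.

0.144 rad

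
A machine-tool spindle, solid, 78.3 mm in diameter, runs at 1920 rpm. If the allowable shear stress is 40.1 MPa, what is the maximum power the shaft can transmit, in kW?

J = πd⁴/32 = π(0.0783)⁴/32 = 3.690×10^-6 m⁴.
T_max = τ_allow·J/r = 4.01×10^7 × 3.690×10^-6 / 0.0391 = 3780 N·m.
ω = 2π·1920/60 = 201.1 rad/s, so P_max = T_max·ω = 7.600×10^5 W.

760 kW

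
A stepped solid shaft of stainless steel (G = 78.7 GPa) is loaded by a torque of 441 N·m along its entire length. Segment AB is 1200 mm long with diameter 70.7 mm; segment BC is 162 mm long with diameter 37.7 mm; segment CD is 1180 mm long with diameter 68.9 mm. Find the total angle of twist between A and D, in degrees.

0.591°

J_AB = π(0.0707)⁴/32 = 2.45×10^-6 m⁴; J_BC = π(0.0377)⁴/32 = 1.98×10^-7 m⁴; J_CD = π(0.0689)⁴/32 = 2.21×10^-6 m⁴.
θ = (T/G)·Σ L_i/J_i = (441.0/78.7×10⁹)·(1.20/2.45×10^-6 + 0.162/1.98×10^-7 + 1.18/2.21×10^-6) = 0.01031 rad.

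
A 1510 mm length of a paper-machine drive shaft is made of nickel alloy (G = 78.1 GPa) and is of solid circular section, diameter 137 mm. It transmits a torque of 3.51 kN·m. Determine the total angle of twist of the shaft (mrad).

J = πd⁴/32 = π(0.137)⁴/32 = 3.458×10^-5 m⁴.
θ = T·L/(G·J) = 3510 × 1.51 / (78.1×10⁹ × 3.458×10^-5) = 1.962×10^-3 rad.

1.96 mrad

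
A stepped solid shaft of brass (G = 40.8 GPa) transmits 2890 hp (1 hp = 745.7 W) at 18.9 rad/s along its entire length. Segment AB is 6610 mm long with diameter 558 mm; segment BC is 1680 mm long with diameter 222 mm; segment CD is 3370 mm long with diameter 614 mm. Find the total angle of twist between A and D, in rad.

0.0223 rad

ω = 18.9 rad/s, so T = P/ω = 2890×745.7 / 18.90 = 114000 N·m.
J_AB = π(0.558)⁴/32 = 9.52×10^-3 m⁴; J_BC = π(0.222)⁴/32 = 2.38×10^-4 m⁴; J_CD = π(0.614)⁴/32 = 0.0140 m⁴.
θ = (T/G)·Σ L_i/J_i = (114000/40.8×10⁹)·(6.61/9.52×10^-3 + 1.68/2.38×10^-4 + 3.37/0.0140) = 0.02231 rad.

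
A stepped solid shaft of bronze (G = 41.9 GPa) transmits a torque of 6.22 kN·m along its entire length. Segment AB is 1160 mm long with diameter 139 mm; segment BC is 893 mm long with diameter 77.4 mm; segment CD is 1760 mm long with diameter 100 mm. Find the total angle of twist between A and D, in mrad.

J_AB = π(0.139)⁴/32 = 3.66×10^-5 m⁴; J_BC = π(0.0774)⁴/32 = 3.52×10^-6 m⁴; J_CD = π(0.100)⁴/32 = 9.82×10^-6 m⁴.
θ = (T/G)·Σ L_i/J_i = (6220/41.9×10⁹)·(1.16/3.66×10^-5 + 0.893/3.52×10^-6 + 1.76/9.82×10^-6) = 0.06894 rad.

68.9 mrad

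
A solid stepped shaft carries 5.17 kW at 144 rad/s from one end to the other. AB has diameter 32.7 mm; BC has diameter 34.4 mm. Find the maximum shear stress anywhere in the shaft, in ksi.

0.758 ksi

ω = 144 rad/s, so T = P/ω = 5.17×10³ / 144.0 = 35.90 N·m.
Under the same torque, τ_max = 16T/(πd³) is largest where d is smallest — segment AB (d = 32.7 mm).
τ_max = 16·35.90/(π·(0.0327)³) = 5.229×10^6 Pa.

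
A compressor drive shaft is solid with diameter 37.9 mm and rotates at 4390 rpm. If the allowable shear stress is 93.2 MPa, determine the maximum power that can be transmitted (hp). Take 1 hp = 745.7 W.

J = πd⁴/32 = π(0.0379)⁴/32 = 2.026×10^-7 m⁴.
T_max = τ_allow·J/r = 9.32×10^7 × 2.026×10^-7 / 0.0189 = 996.2 N·m.
ω = 2π·4390/60 = 459.7 rad/s, so P_max = T_max·ω = 4.580×10^5 W.

614 hp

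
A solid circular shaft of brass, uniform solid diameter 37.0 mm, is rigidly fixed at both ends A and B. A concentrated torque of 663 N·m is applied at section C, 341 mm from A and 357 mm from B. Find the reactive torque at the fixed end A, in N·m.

With uniform GJ and both ends fixed, compatibility θ_AC = θ_CB gives T_A·a = T_B·b, together with T_A + T_B = T₀.
T_A = T₀·b/(a+b) = 663.0·357/698.0 = 339.1 N·m; T_B = 323.9 N·m.

339 N·m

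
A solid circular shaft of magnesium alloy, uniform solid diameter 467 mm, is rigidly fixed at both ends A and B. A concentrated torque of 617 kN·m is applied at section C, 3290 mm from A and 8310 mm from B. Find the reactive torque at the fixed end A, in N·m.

442000 N·m

With uniform GJ and both ends fixed, compatibility θ_AC = θ_CB gives T_A·a = T_B·b, together with T_A + T_B = T₀.
T_A = T₀·b/(a+b) = 617000·8310/11600 = 442000 N·m; T_B = 175000 N·m.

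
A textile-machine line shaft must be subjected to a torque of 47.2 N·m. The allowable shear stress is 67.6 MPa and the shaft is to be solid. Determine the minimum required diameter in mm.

For a solid shaft τ_max = 16T/(πd³), so d = (16T/(π τ_allow))^(1/3) = (16·47.20/(π·6.76×10^7))^(1/3) = 0.01526 m.

15.3 mm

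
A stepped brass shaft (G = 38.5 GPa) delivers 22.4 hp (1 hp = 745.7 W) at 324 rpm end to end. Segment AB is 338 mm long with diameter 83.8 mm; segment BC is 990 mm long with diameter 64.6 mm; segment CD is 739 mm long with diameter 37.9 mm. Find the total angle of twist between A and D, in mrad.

ω = 2π·324/60 = 33.93 rad/s, so T = P/ω = 22.4×745.7 / 33.93 = 492.3 N·m.
J_AB = π(0.0838)⁴/32 = 4.84×10^-6 m⁴; J_BC = π(0.0646)⁴/32 = 1.71×10^-6 m⁴; J_CD = π(0.0379)⁴/32 = 2.03×10^-7 m⁴.
θ = (T/G)·Σ L_i/J_i = (492.3/38.5×10⁹)·(0.338/4.84×10^-6 + 0.990/1.71×10^-6 + 0.739/2.03×10^-7) = 0.05495 rad.

54.9 mrad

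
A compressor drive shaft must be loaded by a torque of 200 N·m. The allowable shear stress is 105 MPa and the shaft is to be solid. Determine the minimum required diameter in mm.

For a solid shaft τ_max = 16T/(πd³), so d = (16T/(π τ_allow))^(1/3) = (16·200.0/(π·1.05×10^8))^(1/3) = 0.02133 m.

21.3 mm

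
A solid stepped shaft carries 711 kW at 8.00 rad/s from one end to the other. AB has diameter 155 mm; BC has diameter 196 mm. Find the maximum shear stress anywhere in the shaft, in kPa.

ω = 8.00 rad/s, so T = P/ω = 711×10³ / 8.000 = 88880 N·m.
Under the same torque, τ_max = 16T/(πd³) is largest where d is smallest — segment AB (d = 155 mm).
τ_max = 16·88880/(π·(0.155)³) = 1.215×10^8 Pa.

122000 kPa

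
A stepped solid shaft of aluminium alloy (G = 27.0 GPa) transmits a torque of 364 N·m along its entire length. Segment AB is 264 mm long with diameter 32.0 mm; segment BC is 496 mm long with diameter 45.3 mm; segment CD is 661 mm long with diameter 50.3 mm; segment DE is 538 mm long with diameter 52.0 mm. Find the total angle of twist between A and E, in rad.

0.0750 rad

J_AB = π(0.0320)⁴/32 = 1.03×10^-7 m⁴; J_BC = π(0.0453)⁴/32 = 4.13×10^-7 m⁴; J_CD = π(0.0503)⁴/32 = 6.28×10^-7 m⁴; J_DE = π(0.0520)⁴/32 = 7.18×10^-7 m⁴.
θ = (T/G)·Σ L_i/J_i = (364.0/27.0×10⁹)·(0.264/1.03×10^-7 + 0.496/4.13×10^-7 + 0.661/6.28×10^-7 + 0.538/7.18×10^-7) = 0.07503 rad.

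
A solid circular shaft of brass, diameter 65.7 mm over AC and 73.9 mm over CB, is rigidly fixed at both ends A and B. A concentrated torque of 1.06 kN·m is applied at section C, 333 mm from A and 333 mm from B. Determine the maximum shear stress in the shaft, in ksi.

1.19 ksi

Compatibility: T_A·a/J_AC = T_B·b/J_CB with T_A + T_B = T₀.
J_AC = 1.83×10^-6 m⁴, J_CB = 2.93×10^-6 m⁴, so T_A = T₀·(J_AC/a)/((J_AC/a)+(J_CB/b)) = 407.6 N·m, T_B = 652.4 N·m.
τ in each portion: τ_AC = 7.32×10^6 Pa, τ_CB = 8.23×10^6 Pa; maximum is in CB.
τ_max = T_CB·r/J = 652.4·0.0370/2.93×10^-6 = 8.233×10^6 Pa.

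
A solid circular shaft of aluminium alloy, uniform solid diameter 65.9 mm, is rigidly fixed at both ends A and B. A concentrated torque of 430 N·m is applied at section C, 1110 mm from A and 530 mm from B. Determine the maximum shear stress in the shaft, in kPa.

5180 kPa

With uniform GJ and both ends fixed, compatibility θ_AC = θ_CB gives T_A·a = T_B·b, together with T_A + T_B = T₀.
T_A = T₀·b/(a+b) = 430.0·530/1640 = 139.0 N·m; T_B = 291.0 N·m.
τ in each portion: τ_AC = 2.47×10^6 Pa, τ_CB = 5.18×10^6 Pa; maximum is in CB.
τ_max = T_CB·r/J = 291.0·0.0330/1.85×10^-6 = 5.179×10^6 Pa.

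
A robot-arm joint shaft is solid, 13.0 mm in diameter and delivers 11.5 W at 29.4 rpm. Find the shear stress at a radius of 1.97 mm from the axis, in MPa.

2.62 MPa

ω = 2π·29.4/60 = 3.079 rad/s, so T = P/ω = 11.5 / 3.079 = 3.735 N·m.
J = πd⁴/32 = π(0.0130)⁴/32 = 2.804×10^-9 m⁴.
Shear stress varies linearly with radius: τ = T·r/J = 3.735 × 0.00197 / 2.804×10^-9 = 2.624×10^6 Pa.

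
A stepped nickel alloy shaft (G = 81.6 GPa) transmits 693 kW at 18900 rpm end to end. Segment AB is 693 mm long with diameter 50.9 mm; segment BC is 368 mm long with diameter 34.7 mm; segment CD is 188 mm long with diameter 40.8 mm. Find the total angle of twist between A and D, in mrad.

18.6 mrad

ω = 2π·18900/60 = 1979 rad/s, so T = P/ω = 693×10³ / 1979 = 350.1 N·m.
J_AB = π(0.0509)⁴/32 = 6.59×10^-7 m⁴; J_BC = π(0.0347)⁴/32 = 1.42×10^-7 m⁴; J_CD = π(0.0408)⁴/32 = 2.72×10^-7 m⁴.
θ = (T/G)·Σ L_i/J_i = (350.1/81.6×10⁹)·(0.693/6.59×10^-7 + 0.368/1.42×10^-7 + 0.188/2.72×10^-7) = 0.01857 rad.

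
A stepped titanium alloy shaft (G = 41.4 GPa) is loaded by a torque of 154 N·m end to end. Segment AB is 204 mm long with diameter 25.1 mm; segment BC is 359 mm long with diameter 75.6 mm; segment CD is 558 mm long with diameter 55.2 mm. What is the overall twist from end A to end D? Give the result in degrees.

J_AB = π(0.0251)⁴/32 = 3.90×10^-8 m⁴; J_BC = π(0.0756)⁴/32 = 3.21×10^-6 m⁴; J_CD = π(0.0552)⁴/32 = 9.11×10^-7 m⁴.
θ = (T/G)·Σ L_i/J_i = (154.0/41.4×10⁹)·(0.204/3.90×10^-8 + 0.359/3.21×10^-6 + 0.558/9.11×10^-7) = 0.02217 rad.

1.27°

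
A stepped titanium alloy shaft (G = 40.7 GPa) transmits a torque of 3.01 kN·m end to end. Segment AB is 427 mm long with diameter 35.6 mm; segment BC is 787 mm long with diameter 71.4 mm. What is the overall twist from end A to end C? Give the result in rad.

J_AB = π(0.0356)⁴/32 = 1.58×10^-7 m⁴; J_BC = π(0.0714)⁴/32 = 2.55×10^-6 m⁴.
θ = (T/G)·Σ L_i/J_i = (3010/40.7×10⁹)·(0.427/1.58×10^-7 + 0.787/2.55×10^-6) = 0.2231 rad.

0.223 rad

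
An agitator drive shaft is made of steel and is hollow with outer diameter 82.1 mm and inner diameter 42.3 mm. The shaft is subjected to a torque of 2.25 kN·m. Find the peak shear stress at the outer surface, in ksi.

3.23 ksi

J = π(d_o⁴ − d_i⁴)/32 = π(0.0821⁴ − 0.0423⁴)/32 = 4.146×10^-6 m⁴.
τ_max = T·r/J = 2250 × 0.0410 / 4.146×10^-6 = 2.228×10^7 Pa.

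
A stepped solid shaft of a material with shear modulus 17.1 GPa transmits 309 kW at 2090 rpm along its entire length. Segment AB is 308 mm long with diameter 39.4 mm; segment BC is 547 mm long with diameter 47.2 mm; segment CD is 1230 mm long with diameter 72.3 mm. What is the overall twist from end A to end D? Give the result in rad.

ω = 2π·2090/60 = 218.9 rad/s, so T = P/ω = 309×10³ / 218.9 = 1412 N·m.
J_AB = π(0.0394)⁴/32 = 2.37×10^-7 m⁴; J_BC = π(0.0472)⁴/32 = 4.87×10^-7 m⁴; J_CD = π(0.0723)⁴/32 = 2.68×10^-6 m⁴.
θ = (T/G)·Σ L_i/J_i = (1412/17.1×10⁹)·(0.308/2.37×10^-7 + 0.547/4.87×10^-7 + 1.23/2.68×10^-6) = 0.2380 rad.

0.238 rad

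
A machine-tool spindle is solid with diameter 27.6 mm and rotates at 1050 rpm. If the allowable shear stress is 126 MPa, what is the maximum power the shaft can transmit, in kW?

J = πd⁴/32 = π(0.0276)⁴/32 = 5.697×10^-8 m⁴.
T_max = τ_allow·J/r = 1.26×10^8 × 5.697×10^-8 / 0.0138 = 520.1 N·m.
ω = 2π·1050/60 = 110.0 rad/s, so P_max = T_max·ω = 5.719×10^4 W.

57.2 kW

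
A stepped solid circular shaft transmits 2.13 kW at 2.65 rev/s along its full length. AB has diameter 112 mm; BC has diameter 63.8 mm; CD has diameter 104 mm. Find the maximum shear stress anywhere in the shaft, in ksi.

0.364 ksi

ω = 2π·2.65 = 16.65 rad/s, so T = P/ω = 2.13×10³ / 16.65 = 127.9 N·m.
Under the same torque, τ_max = 16T/(πd³) is largest where d is smallest — segment BC (d = 63.8 mm).
τ_max = 16·127.9/(π·(0.0638)³) = 2.509×10^6 Pa.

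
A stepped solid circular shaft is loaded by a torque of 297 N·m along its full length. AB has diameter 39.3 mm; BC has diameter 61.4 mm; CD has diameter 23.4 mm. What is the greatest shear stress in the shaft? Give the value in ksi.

Under the same torque, τ_max = 16T/(πd³) is largest where d is smallest — segment CD (d = 23.4 mm).
τ_max = 16·297.0/(π·(0.0234)³) = 1.181×10^8 Pa.

17.1 ksi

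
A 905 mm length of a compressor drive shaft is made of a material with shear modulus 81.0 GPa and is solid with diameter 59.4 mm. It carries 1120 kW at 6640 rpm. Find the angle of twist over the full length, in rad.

0.0147 rad

ω = 2π·6640/60 = 695.3 rad/s, so T = P/ω = 1120×10³ / 695.3 = 1611 N·m.
J = πd⁴/32 = π(0.0594)⁴/32 = 1.222×10^-6 m⁴.
θ = T·L/(G·J) = 1611 × 0.905 / (81.0×10⁹ × 1.222×10^-6) = 0.01472 rad.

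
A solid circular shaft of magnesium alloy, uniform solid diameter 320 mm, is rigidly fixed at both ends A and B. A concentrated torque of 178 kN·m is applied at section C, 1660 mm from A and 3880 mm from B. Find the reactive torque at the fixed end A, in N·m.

125000 N·m

With uniform GJ and both ends fixed, compatibility θ_AC = θ_CB gives T_A·a = T_B·b, together with T_A + T_B = T₀.
T_A = T₀·b/(a+b) = 178000·3880/5540 = 124700 N·m; T_B = 53340 N·m.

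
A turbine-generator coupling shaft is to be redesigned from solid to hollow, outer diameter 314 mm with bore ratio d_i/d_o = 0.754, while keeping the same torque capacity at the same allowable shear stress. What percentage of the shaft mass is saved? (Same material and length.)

Equal τ_max and T ⇒ the solid shaft needs d_s³ = d_o³(1−k⁴), so d_s = 314·(1−0.754⁴)^(1/3) = 275.7 mm.
Area ratio A_h/A_s = d_o²(1−k²)/d_s² = (1−k²)/(1−k⁴)^(2/3) = 0.5598.
Mass saving = 1 − 0.5598 = 44.0 %.

44.0 %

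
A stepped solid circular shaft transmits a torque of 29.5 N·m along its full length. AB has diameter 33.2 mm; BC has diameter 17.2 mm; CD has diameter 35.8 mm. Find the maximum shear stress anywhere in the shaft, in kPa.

Under the same torque, τ_max = 16T/(πd³) is largest where d is smallest — segment BC (d = 17.2 mm).
τ_max = 16·29.50/(π·(0.0172)³) = 2.953×10^7 Pa.

29500 kPa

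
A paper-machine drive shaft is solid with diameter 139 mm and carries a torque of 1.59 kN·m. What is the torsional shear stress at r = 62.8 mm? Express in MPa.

J = πd⁴/32 = π(0.139)⁴/32 = 3.665×10^-5 m⁴.
Shear stress varies linearly with radius: τ = T·r/J = 1590 × 0.0628 / 3.665×10^-5 = 2.725×10^6 Pa.

2.72 MPa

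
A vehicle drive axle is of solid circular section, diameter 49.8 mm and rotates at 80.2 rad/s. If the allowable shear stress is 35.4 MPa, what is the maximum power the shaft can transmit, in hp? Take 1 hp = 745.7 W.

J = πd⁴/32 = π(0.0498)⁴/32 = 6.038×10^-7 m⁴.
T_max = τ_allow·J/r = 3.54×10^7 × 6.038×10^-7 / 0.0249 = 858.5 N·m.
ω = 80.2 rad/s, so P_max = T_max·ω = 6.885×10^4 W.

92.3 hp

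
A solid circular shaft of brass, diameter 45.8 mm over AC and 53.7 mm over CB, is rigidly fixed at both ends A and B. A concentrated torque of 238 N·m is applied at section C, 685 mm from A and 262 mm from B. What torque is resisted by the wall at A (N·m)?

Compatibility: T_A·a/J_AC = T_B·b/J_CB with T_A + T_B = T₀.
J_AC = 4.32×10^-7 m⁴, J_CB = 8.16×10^-7 m⁴, so T_A = T₀·(J_AC/a)/((J_AC/a)+(J_CB/b)) = 40.06 N·m, T_B = 197.9 N·m.

40.1 N·m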